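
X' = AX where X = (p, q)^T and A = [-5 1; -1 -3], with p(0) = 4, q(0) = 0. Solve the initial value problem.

Coefficient matrix A = [[-5, 1], [-1, -3]].
Characteristic polynomial det(A - λI) = λ^2 + 8λ + 16 = 0.
Single eigenvalue λ = -4 with algebraic multiplicity 2.
Eigenvector v = (-1,-1); generalized eigenvector w with (A-λI)w=v is (-2,-3).
General solution: e^(-4t)[K_1·v + K_2·(t·v + w)].
Applying p(0)=4, q(0)=0 gives K_1=-12, K_2=4.

p(t) = -4te^(-4t) + 4e^(-4t), q(t) = -4te^(-4t)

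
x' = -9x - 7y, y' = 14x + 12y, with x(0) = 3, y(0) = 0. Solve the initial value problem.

Coefficient matrix A = [[-9, -7], [14, 12]].
Characteristic polynomial det(A - λI) = λ^2 - 3λ - 10 = 0.
Eigenvalues λ = 5, -2.
For λ=5: (A-λI) row 1 is [-14, -7], so an eigenvector is (1, -2).
For λ=-2: (A-λI) row 1 is [-7, -7], so an eigenvector is (-1, 1).
General solution: c_1e^(5t)(1,-2) + c_2e^(-2t)(-1,1).
Applying x(0)=3, y(0)=0 gives c_1=-3, c_2=-6.

x(t) = -3e^(5t) + 6e^(-2t), y(t) = 6e^(5t) - 6e^(-2t)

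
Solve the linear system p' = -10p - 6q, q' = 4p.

Coefficient matrix A = [[-10, -6], [4, 0]].
Characteristic polynomial det(A - λI) = λ^2 + 10λ + 24 = 0.
Eigenvalues λ = -6, -4.
For λ=-6: (A-λI) row 1 is [-4, -6], so an eigenvector is (3, -2).
For λ=-4: (A-λI) row 1 is [-6, -6], so an eigenvector is (-1, 1).
General solution: C_1e^(-6t)(3,-2) + C_2e^(-4t)(-1,1).

p(t) = 3C_1e^(-6t) - C_2e^(-4t), q(t) = -2C_1e^(-6t) + C_2e^(-4t)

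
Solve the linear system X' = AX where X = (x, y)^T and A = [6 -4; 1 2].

x(t) = -2K_1e^(4t) - 2K_2te^(4t) - 3K_2e^(4t), y(t) = -K_1e^(4t) - K_2te^(4t) - K_2e^(4t)

Coefficient matrix A = [[6, -4], [1, 2]].
Characteristic polynomial det(A - λI) = λ^2 - 8λ + 16 = 0.
Single eigenvalue λ = 4 with algebraic multiplicity 2.
Eigenvector v = (-2,-1); generalized eigenvector w with (A-λI)w=v is (-3,-1).
General solution: e^(4t)[K_1·v + K_2·(t·v + w)].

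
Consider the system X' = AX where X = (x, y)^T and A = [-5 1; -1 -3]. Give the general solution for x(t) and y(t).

x(t) = -C_1e^(-4t) - C_2te^(-4t) + C_2e^(-4t), y(t) = -C_1e^(-4t) - C_2te^(-4t)

Coefficient matrix A = [[-5, 1], [-1, -3]].
Characteristic polynomial det(A - λI) = λ^2 + 8λ + 16 = 0.
Single eigenvalue λ = -4 with algebraic multiplicity 2.
Eigenvector v = (-1,-1); generalized eigenvector w with (A-λI)w=v is (1,0).
General solution: e^(-4t)[C_1·v + C_2·(t·v + w)].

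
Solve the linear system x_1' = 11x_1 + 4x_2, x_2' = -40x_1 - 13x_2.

x_1(t) = c_1e^(-t)sin(4t) - c_2e^(-t)cos(4t), x_2(t) = -3c_1e^(-t)sin(4t) + c_1e^(-t)cos(4t) + c_2e^(-t)sin(4t) + 3c_2e^(-t)cos(4t)

Coefficient matrix A = [[11, 4], [-40, -13]].
Characteristic polynomial det(A - λI) = λ^2 + 2λ + 17 = 0.
Eigenvalues λ = -1 ± 4i (complex conjugate pair).
For λ=-1+4i: an eigenvector is (0,1) - i(1,-3) = (0 - i, 1 + 3i).
A real fundamental pair from Re and Im of e^((-1+4i)t)v: X_1 = e^(-t)(cos(4t)·(0,1) + sin(4t)·(1,-3)), X_2 = e^(-t)(sin(4t)·(0,1) - cos(4t)·(1,-3)).
General solution: c_1X_1 + c_2X_2.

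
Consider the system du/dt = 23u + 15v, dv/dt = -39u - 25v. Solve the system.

Coefficient matrix A = [[23, 15], [-39, -25]].
Characteristic polynomial det(A - λI) = λ^2 + 2λ + 10 = 0.
Eigenvalues λ = -1 ± 3i (complex conjugate pair).
For λ=-1+3i: an eigenvector is (1,-2) - i(-2,3) = (1 + 2i, -2 - 3i).
A real fundamental pair from Re and Im of e^((-1+3i)t)v: X_1 = e^(-t)(cos(3t)·(1,-2) + sin(3t)·(-2,3)), X_2 = e^(-t)(sin(3t)·(1,-2) - cos(3t)·(-2,3)).
General solution: C_1X_1 + C_2X_2.

u(t) = -2C_1e^(-t)sin(3t) + C_1e^(-t)cos(3t) + C_2e^(-t)sin(3t) + 2C_2e^(-t)cos(3t), v(t) = 3C_1e^(-t)sin(3t) - 2C_1e^(-t)cos(3t) - 2C_2e^(-t)sin(3t) - 3C_2e^(-t)cos(3t)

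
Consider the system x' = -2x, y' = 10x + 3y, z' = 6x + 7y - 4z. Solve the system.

Coefficient matrix A = [[-2, 0, 0], [10, 3, 0], [6, 7, -4]].
det(A - λI) = 0 gives eigenvalues λ = -2, -4, 3.
For λ=-2: eigenvector (1,-2,-4).
For λ=-4: eigenvector (0,0,1).
For λ=3: eigenvector (0,1,1).
General solution: C_1e^(-2t)(1,-2,-4) + C_2e^(-4t)(0,0,1) + C_3e^(3t)(0,1,1).

x(t) = C_1e^(-2t), y(t) = -2C_1e^(-2t) + C_3e^(3t), z(t) = -4C_1e^(-2t) + C_2e^(-4t) + C_3e^(3t)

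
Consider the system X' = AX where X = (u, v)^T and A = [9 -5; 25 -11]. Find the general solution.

u(t) = -c_1e^(-t)cos(5t) - c_2e^(-t)sin(5t), v(t) = -c_1e^(-t)sin(5t) - 2c_1e^(-t)cos(5t) - 2c_2e^(-t)sin(5t) + c_2e^(-t)cos(5t)

Coefficient matrix A = [[9, -5], [25, -11]].
Characteristic polynomial det(A - λI) = λ^2 + 2λ + 26 = 0.
Eigenvalues λ = -1 ± 5i (complex conjugate pair).
For λ=-1+5i: an eigenvector is (-1,-2) - i(0,-1) = (-1, -2 + i).
A real fundamental pair from Re and Im of e^((-1+5i)t)v: X_1 = e^(-t)(cos(5t)·(-1,-2) + sin(5t)·(0,-1)), X_2 = e^(-t)(sin(5t)·(-1,-2) - cos(5t)·(0,-1)).
General solution: c_1X_1 + c_2X_2.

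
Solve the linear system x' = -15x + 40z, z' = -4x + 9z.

x(t) = -3C_1e^(-3t)sin(4t) + C_1e^(-3t)cos(4t) + C_2e^(-3t)sin(4t) + 3C_2e^(-3t)cos(4t), z(t) = -C_1e^(-3t)sin(4t) + C_2e^(-3t)cos(4t)

Coefficient matrix A = [[-15, 40], [-4, 9]].
Characteristic polynomial det(A - λI) = λ^2 + 6λ + 25 = 0.
Eigenvalues λ = -3 ± 4i (complex conjugate pair).
For λ=-3+4i: an eigenvector is (1,0) - i(-3,-1) = (1 + 3i, 0 + i).
A real fundamental pair from Re and Im of e^((-3+4i)t)v: X_1 = e^(-3t)(cos(4t)·(1,0) + sin(4t)·(-3,-1)), X_2 = e^(-3t)(sin(4t)·(1,0) - cos(4t)·(-3,-1)).
General solution: C_1X_1 + C_2X_2.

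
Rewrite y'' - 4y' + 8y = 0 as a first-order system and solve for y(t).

y(t) = c_1e^(2t)cos(2t) + c_2e^(2t)sin(2t)

Let x_1 = y, x_2 = y'. Then x_1' = x_2 and x_2' = -8x_1 + 4x_2.
A = [[0,1],[-8,4]]; det(A-λI) = λ^2 - 4λ + 8.
Eigenvalues λ = 2 ± 2i.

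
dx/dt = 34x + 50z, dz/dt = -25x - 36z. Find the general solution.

Coefficient matrix A = [[34, 50], [-25, -36]].
Characteristic polynomial det(A - λI) = λ^2 + 2λ + 26 = 0.
Eigenvalues λ = -1 ± 5i (complex conjugate pair).
For λ=-1+5i: an eigenvector is (3,-2) - i(1,-1) = (3 - i, -2 + i).
A real fundamental pair from Re and Im of e^((-1+5i)t)v: X_1 = e^(-t)(cos(5t)·(3,-2) + sin(5t)·(1,-1)), X_2 = e^(-t)(sin(5t)·(3,-2) - cos(5t)·(1,-1)).
General solution: K_1X_1 + K_2X_2.

x(t) = K_1e^(-t)sin(5t) + 3K_1e^(-t)cos(5t) + 3K_2e^(-t)sin(5t) - K_2e^(-t)cos(5t), z(t) = -K_1e^(-t)sin(5t) - 2K_1e^(-t)cos(5t) - 2K_2e^(-t)sin(5t) + K_2e^(-t)cos(5t)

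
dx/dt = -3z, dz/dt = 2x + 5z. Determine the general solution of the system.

x(t) = K_1e^(3t) - 3K_2e^(2t), z(t) = -K_1e^(3t) + 2K_2e^(2t)

Coefficient matrix A = [[0, -3], [2, 5]].
Characteristic polynomial det(A - λI) = λ^2 - 5λ + 6 = 0.
Eigenvalues λ = 3, 2.
For λ=3: (A-λI) row 1 is [-3, -3], so an eigenvector is (1, -1).
For λ=2: (A-λI) row 1 is [-2, -3], so an eigenvector is (-3, 2).
General solution: K_1e^(3t)(1,-1) + K_2e^(2t)(-3,2).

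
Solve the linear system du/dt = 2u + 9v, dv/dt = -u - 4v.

u(t) = -3K_1e^(-t) - 3K_2te^(-t) + 2K_2e^(-t), v(t) = K_1e^(-t) + K_2te^(-t) - K_2e^(-t)

Coefficient matrix A = [[2, 9], [-1, -4]].
Characteristic polynomial det(A - λI) = λ^2 + 2λ + 1 = 0.
Single eigenvalue λ = -1 with algebraic multiplicity 2.
Eigenvector v = (-3,1); generalized eigenvector w with (A-λI)w=v is (2,-1).
General solution: e^(-t)[K_1·v + K_2·(t·v + w)].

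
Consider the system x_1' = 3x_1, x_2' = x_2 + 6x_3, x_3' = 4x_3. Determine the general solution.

Coefficient matrix A = [[3, 0, 0], [0, 1, 6], [0, 0, 4]].
det(A - λI) = 0 gives eigenvalues λ = 3, 1, 4.
For λ=3: eigenvector (1,0,0).
For λ=1: eigenvector (0,1,0).
For λ=4: eigenvector (0,2,1).
General solution: K_1e^(3t)(1,0,0) + K_2e^(t)(0,1,0) + K_3e^(4t)(0,2,1).

x_1(t) = K_1e^(3t), x_2(t) = K_2e^(t) + 2K_3e^(4t), x_3(t) = K_3e^(4t)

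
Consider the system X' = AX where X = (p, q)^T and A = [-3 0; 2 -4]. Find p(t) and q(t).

p(t) = -c_1e^(-3t), q(t) = -2c_1e^(-3t) + c_2e^(-4t)

Coefficient matrix A = [[-3, 0], [2, -4]].
Characteristic polynomial det(A - λI) = λ^2 + 7λ + 12 = 0.
Eigenvalues λ = -3, -4.
For λ=-3: (A-λI) row 2 is [2, -1], so an eigenvector is (-1, -2).
For λ=-4: (A-λI) row 1 is [1, 0], so an eigenvector is (0, 1).
General solution: c_1e^(-3t)(-1,-2) + c_2e^(-4t)(0,1).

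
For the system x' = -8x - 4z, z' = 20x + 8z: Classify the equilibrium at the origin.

A = [[-8,-4],[20,8]]; det(A-λI) = λ^2 + 16.
λ = 0 ± 4i: zero real part.

center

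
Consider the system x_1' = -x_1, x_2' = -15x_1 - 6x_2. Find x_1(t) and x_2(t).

Coefficient matrix A = [[-1, 0], [-15, -6]].
Characteristic polynomial det(A - λI) = λ^2 + 7λ + 6 = 0.
Eigenvalues λ = -6, -1.
For λ=-6: (A-λI) row 1 is [5, 0], so an eigenvector is (0, -1).
For λ=-1: (A-λI) row 2 is [-15, -5], so an eigenvector is (-1, 3).
General solution: c_1e^(-6t)(0,-1) + c_2e^(-t)(-1,3).

x_1(t) = -c_2e^(-t), x_2(t) = -c_1e^(-6t) + 3c_2e^(-t)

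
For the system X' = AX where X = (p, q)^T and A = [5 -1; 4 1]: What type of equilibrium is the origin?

unstable improper node

A = [[5,-1],[4,1]]; det(A-λI) = λ^2 - 6λ + 9.
repeated λ = 3 with a single eigenvector.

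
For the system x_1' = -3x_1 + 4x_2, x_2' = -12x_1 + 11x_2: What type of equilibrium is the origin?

A = [[-3,4],[-12,11]]; det(A-λI) = λ^2 - 8λ + 15.
λ = 3, 5: both positive.

unstable node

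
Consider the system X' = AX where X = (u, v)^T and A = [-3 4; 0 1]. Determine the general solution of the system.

u(t) = -K_1e^(-3t) + K_2e^(t), v(t) = K_2e^(t)

Coefficient matrix A = [[-3, 4], [0, 1]].
Characteristic polynomial det(A - λI) = λ^2 + 2λ - 3 = 0.
Eigenvalues λ = -3, 1.
For λ=-3: (A-λI) row 1 is [0, 4], so an eigenvector is (-1, 0).
For λ=1: (A-λI) row 1 is [-4, 4], so an eigenvector is (1, 1).
General solution: K_1e^(-3t)(-1,0) + K_2e^(t)(1,1).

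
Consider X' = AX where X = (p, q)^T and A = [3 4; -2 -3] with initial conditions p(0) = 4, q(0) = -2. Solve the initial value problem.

Coefficient matrix A = [[3, 4], [-2, -3]].
Characteristic polynomial det(A - λI) = λ^2 - 1 = 0.
Eigenvalues λ = -1, 1.
For λ=-1: (A-λI) row 1 is [4, 4], so an eigenvector is (1, -1).
For λ=1: (A-λI) row 1 is [2, 4], so an eigenvector is (2, -1).
General solution: c_1e^(-t)(1,-1) + c_2e^(t)(2,-1).
Applying p(0)=4, q(0)=-2 gives c_1=0, c_2=2.

p(t) = 4e^(t), q(t) = -2e^(t)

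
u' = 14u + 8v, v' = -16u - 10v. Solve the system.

u(t) = K_1e^(-2t) + K_2e^(6t), v(t) = -2K_1e^(-2t) - K_2e^(6t)

Coefficient matrix A = [[14, 8], [-16, -10]].
Characteristic polynomial det(A - λI) = λ^2 - 4λ - 12 = 0.
Eigenvalues λ = -2, 6.
For λ=-2: (A-λI) row 1 is [16, 8], so an eigenvector is (1, -2).
For λ=6: (A-λI) row 1 is [8, 8], so an eigenvector is (1, -1).
General solution: K_1e^(-2t)(1,-2) + K_2e^(6t)(1,-1).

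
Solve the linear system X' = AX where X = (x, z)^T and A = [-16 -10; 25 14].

x(t) = -C_1e^(-t)sin(5t) - C_1e^(-t)cos(5t) - C_2e^(-t)sin(5t) + C_2e^(-t)cos(5t), z(t) = C_1e^(-t)sin(5t) + 2C_1e^(-t)cos(5t) + 2C_2e^(-t)sin(5t) - C_2e^(-t)cos(5t)

Coefficient matrix A = [[-16, -10], [25, 14]].
Characteristic polynomial det(A - λI) = λ^2 + 2λ + 26 = 0.
Eigenvalues λ = -1 ± 5i (complex conjugate pair).
For λ=-1+5i: an eigenvector is (-1,2) - i(-1,1) = (-1 + i, 2 - i).
A real fundamental pair from Re and Im of e^((-1+5i)t)v: X_1 = e^(-t)(cos(5t)·(-1,2) + sin(5t)·(-1,1)), X_2 = e^(-t)(sin(5t)·(-1,2) - cos(5t)·(-1,1)).
General solution: C_1X_1 + C_2X_2.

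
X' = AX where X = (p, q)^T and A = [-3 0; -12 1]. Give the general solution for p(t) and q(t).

p(t) = -C_1e^(-3t), q(t) = -3C_1e^(-3t) - C_2e^(t)

Coefficient matrix A = [[-3, 0], [-12, 1]].
Characteristic polynomial det(A - λI) = λ^2 + 2λ - 3 = 0.
Eigenvalues λ = -3, 1.
For λ=-3: (A-λI) row 2 is [-12, 4], so an eigenvector is (-1, -3).
For λ=1: (A-λI) row 1 is [-4, 0], so an eigenvector is (0, -1).
General solution: C_1e^(-3t)(-1,-3) + C_2e^(t)(0,-1).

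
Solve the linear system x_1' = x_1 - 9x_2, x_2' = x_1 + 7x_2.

Coefficient matrix A = [[1, -9], [1, 7]].
Characteristic polynomial det(A - λI) = λ^2 - 8λ + 16 = 0.
Single eigenvalue λ = 4 with algebraic multiplicity 2.
Eigenvector v = (3,-1); generalized eigenvector w with (A-λI)w=v is (-1,0).
General solution: e^(4t)[C_1·v + C_2·(t·v + w)].

x_1(t) = 3C_1e^(4t) + 3C_2te^(4t) - C_2e^(4t), x_2(t) = -C_1e^(4t) - C_2te^(4t)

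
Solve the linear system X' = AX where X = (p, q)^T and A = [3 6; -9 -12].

p(t) = 2K_1e^(-6t) - K_2e^(-3t), q(t) = -3K_1e^(-6t) + K_2e^(-3t)

Coefficient matrix A = [[3, 6], [-9, -12]].
Characteristic polynomial det(A - λI) = λ^2 + 9λ + 18 = 0.
Eigenvalues λ = -6, -3.
For λ=-6: (A-λI) row 1 is [9, 6], so an eigenvector is (2, -3).
For λ=-3: (A-λI) row 1 is [6, 6], so an eigenvector is (-1, 1).
General solution: K_1e^(-6t)(2,-3) + K_2e^(-3t)(-1,1).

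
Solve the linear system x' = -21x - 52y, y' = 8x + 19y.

Coefficient matrix A = [[-21, -52], [8, 19]].
Characteristic polynomial det(A - λI) = λ^2 + 2λ + 17 = 0.
Eigenvalues λ = -1 ± 4i (complex conjugate pair).
For λ=-1+4i: an eigenvector is (-2,1) - i(-3,1) = (-2 + 3i, 1 - i).
A real fundamental pair from Re and Im of e^((-1+4i)t)v: X_1 = e^(-t)(cos(4t)·(-2,1) + sin(4t)·(-3,1)), X_2 = e^(-t)(sin(4t)·(-2,1) - cos(4t)·(-3,1)).
General solution: C_1X_1 + C_2X_2.

x(t) = -3C_1e^(-t)sin(4t) - 2C_1e^(-t)cos(4t) - 2C_2e^(-t)sin(4t) + 3C_2e^(-t)cos(4t), y(t) = C_1e^(-t)sin(4t) + C_1e^(-t)cos(4t) + C_2e^(-t)sin(4t) - C_2e^(-t)cos(4t)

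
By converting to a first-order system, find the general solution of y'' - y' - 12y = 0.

y(t) = K_1e^(-3t) + K_2e^(4t)

Let x_1 = y, x_2 = y'. Then x_1' = x_2 and x_2' = 12x_1 + x_2.
A = [[0,1],[12,1]]; det(A-λI) = λ^2 - λ - 12.
Eigenvalues λ = -3, 4 with eigenvectors (1,-3), (1,4).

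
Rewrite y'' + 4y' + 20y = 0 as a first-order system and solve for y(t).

y(t) = K_1e^(-2t)cos(4t) + K_2e^(-2t)sin(4t)

Let x_1 = y, x_2 = y'. Then x_1' = x_2 and x_2' = -20x_1 - 4x_2.
A = [[0,1],[-20,-4]]; det(A-λI) = λ^2 + 4λ + 20.
Eigenvalues λ = -2 ± 4i.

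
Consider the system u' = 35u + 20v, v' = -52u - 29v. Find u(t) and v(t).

u(t) = 2K_1e^(3t)sin(4t) - K_1e^(3t)cos(4t) - K_2e^(3t)sin(4t) - 2K_2e^(3t)cos(4t), v(t) = -3K_1e^(3t)sin(4t) + 2K_1e^(3t)cos(4t) + 2K_2e^(3t)sin(4t) + 3K_2e^(3t)cos(4t)

Coefficient matrix A = [[35, 20], [-52, -29]].
Characteristic polynomial det(A - λI) = λ^2 - 6λ + 25 = 0.
Eigenvalues λ = 3 ± 4i (complex conjugate pair).
For λ=3+4i: an eigenvector is (-1,2) - i(2,-3) = (-1 - 2i, 2 + 3i).
A real fundamental pair from Re and Im of e^((3+4i)t)v: X_1 = e^(3t)(cos(4t)·(-1,2) + sin(4t)·(2,-3)), X_2 = e^(3t)(sin(4t)·(-1,2) - cos(4t)·(2,-3)).
General solution: K_1X_1 + K_2X_2.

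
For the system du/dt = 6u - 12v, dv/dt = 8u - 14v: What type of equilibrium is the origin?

A = [[6,-12],[8,-14]]; det(A-λI) = λ^2 + 8λ + 12.
λ = -6, -2: both negative.

stable node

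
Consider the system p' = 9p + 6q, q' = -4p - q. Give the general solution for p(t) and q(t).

Coefficient matrix A = [[9, 6], [-4, -1]].
Characteristic polynomial det(A - λI) = λ^2 - 8λ + 15 = 0.
Eigenvalues λ = 3, 5.
For λ=3: (A-λI) row 1 is [6, 6], so an eigenvector is (-1, 1).
For λ=5: (A-λI) row 1 is [4, 6], so an eigenvector is (3, -2).
General solution: c_1e^(3t)(-1,1) + c_2e^(5t)(3,-2).

p(t) = -c_1e^(3t) + 3c_2e^(5t), q(t) = c_1e^(3t) - 2c_2e^(5t)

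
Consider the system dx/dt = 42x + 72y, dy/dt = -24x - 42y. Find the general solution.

x(t) = -3c_1e^(-6t) + 2c_2e^(6t), y(t) = 2c_1e^(-6t) - c_2e^(6t)

Coefficient matrix A = [[42, 72], [-24, -42]].
Characteristic polynomial det(A - λI) = λ^2 - 36 = 0.
Eigenvalues λ = -6, 6.
For λ=-6: (A-λI) row 1 is [48, 72], so an eigenvector is (-3, 2).
For λ=6: (A-λI) row 1 is [36, 72], so an eigenvector is (2, -1).
General solution: c_1e^(-6t)(-3,2) + c_2e^(6t)(2,-1).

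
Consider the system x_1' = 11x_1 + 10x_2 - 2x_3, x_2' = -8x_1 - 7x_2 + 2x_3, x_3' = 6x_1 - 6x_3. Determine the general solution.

x_1(t) = -2C_1e^(-2t) - C_2e^(-3t) + 3C_3e^(3t), x_2(t) = 2C_1e^(-2t) + C_2e^(-3t) - 2C_3e^(3t), x_3(t) = -3C_1e^(-2t) - 2C_2e^(-3t) + 2C_3e^(3t)

Coefficient matrix A = [[11, 10, -2], [-8, -7, 2], [6, 0, -6]].
det(A - λI) = 0 gives eigenvalues λ = -2, -3, 3.
For λ=-2: eigenvector (-2,2,-3).
For λ=-3: eigenvector (-1,1,-2).
For λ=3: eigenvector (3,-2,2).
General solution: C_1e^(-2t)(-2,2,-3) + C_2e^(-3t)(-1,1,-2) + C_3e^(3t)(3,-2,2).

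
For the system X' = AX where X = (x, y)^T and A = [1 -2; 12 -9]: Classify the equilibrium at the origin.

stable node

A = [[1,-2],[12,-9]]; det(A-λI) = λ^2 + 8λ + 15.
λ = -5, -3: both negative.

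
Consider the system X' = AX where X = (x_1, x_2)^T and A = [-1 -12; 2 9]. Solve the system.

x_1(t) = -3K_1e^(3t) - 2K_2e^(5t), x_2(t) = K_1e^(3t) + K_2e^(5t)

Coefficient matrix A = [[-1, -12], [2, 9]].
Characteristic polynomial det(A - λI) = λ^2 - 8λ + 15 = 0.
Eigenvalues λ = 3, 5.
For λ=3: (A-λI) row 1 is [-4, -12], so an eigenvector is (-3, 1).
For λ=5: (A-λI) row 1 is [-6, -12], so an eigenvector is (-2, 1).
General solution: K_1e^(3t)(-3,1) + K_2e^(5t)(-2,1).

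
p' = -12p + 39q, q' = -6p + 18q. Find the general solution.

p(t) = 2K_1e^(3t)sin(3t) - 3K_1e^(3t)cos(3t) - 3K_2e^(3t)sin(3t) - 2K_2e^(3t)cos(3t), q(t) = K_1e^(3t)sin(3t) - K_1e^(3t)cos(3t) - K_2e^(3t)sin(3t) - K_2e^(3t)cos(3t)

Coefficient matrix A = [[-12, 39], [-6, 18]].
Characteristic polynomial det(A - λI) = λ^2 - 6λ + 18 = 0.
Eigenvalues λ = 3 ± 3i (complex conjugate pair).
For λ=3+3i: an eigenvector is (-3,-1) - i(2,1) = (-3 - 2i, -1 - i).
A real fundamental pair from Re and Im of e^((3+3i)t)v: X_1 = e^(3t)(cos(3t)·(-3,-1) + sin(3t)·(2,1)), X_2 = e^(3t)(sin(3t)·(-3,-1) - cos(3t)·(2,1)).
General solution: K_1X_1 + K_2X_2.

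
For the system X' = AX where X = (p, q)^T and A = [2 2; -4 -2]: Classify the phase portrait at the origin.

A = [[2,2],[-4,-2]]; det(A-λI) = λ^2 + 4.
λ = 0 ± 2i: zero real part.

center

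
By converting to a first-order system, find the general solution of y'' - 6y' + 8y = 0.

Let x_1 = y, x_2 = y'. Then x_1' = x_2 and x_2' = -8x_1 + 6x_2.
A = [[0,1],[-8,6]]; det(A-λI) = λ^2 - 6λ + 8.
Eigenvalues λ = 4, 2 with eigenvectors (1,4), (1,2).

y(t) = C_1e^(4t) + C_2e^(2t)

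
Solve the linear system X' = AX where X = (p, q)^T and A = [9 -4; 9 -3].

Coefficient matrix A = [[9, -4], [9, -3]].
Characteristic polynomial det(A - λI) = λ^2 - 6λ + 9 = 0.
Single eigenvalue λ = 3 with algebraic multiplicity 2.
Eigenvector v = (-2,-3); generalized eigenvector w with (A-λI)w=v is (1,2).
General solution: e^(3t)[K_1·v + K_2·(t·v + w)].

p(t) = -2K_1e^(3t) - 2K_2te^(3t) + K_2e^(3t), q(t) = -3K_1e^(3t) - 3K_2te^(3t) + 2K_2e^(3t)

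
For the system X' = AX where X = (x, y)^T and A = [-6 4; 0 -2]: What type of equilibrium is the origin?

A = [[-6,4],[0,-2]]; det(A-λI) = λ^2 + 8λ + 12.
λ = -2, -6: both negative.

stable node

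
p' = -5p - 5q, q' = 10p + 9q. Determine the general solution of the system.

Coefficient matrix A = [[-5, -5], [10, 9]].
Characteristic polynomial det(A - λI) = λ^2 - 4λ + 5 = 0.
Eigenvalues λ = 2 ± i (complex conjugate pair).
For λ=2+i: an eigenvector is (-2,3) - i(-1,1) = (-2 + i, 3 - i).
A real fundamental pair from Re and Im of e^((2+i)t)v: X_1 = e^(2t)(cos(t)·(-2,3) + sin(t)·(-1,1)), X_2 = e^(2t)(sin(t)·(-2,3) - cos(t)·(-1,1)).
General solution: C_1X_1 + C_2X_2.

p(t) = -C_1e^(2t)sin(t) - 2C_1e^(2t)cos(t) - 2C_2e^(2t)sin(t) + C_2e^(2t)cos(t), q(t) = C_1e^(2t)sin(t) + 3C_1e^(2t)cos(t) + 3C_2e^(2t)sin(t) - C_2e^(2t)cos(t)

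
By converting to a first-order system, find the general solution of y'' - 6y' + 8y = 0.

y(t) = C_1e^(2t) + C_2e^(4t)

Let x_1 = y, x_2 = y'. Then x_1' = x_2 and x_2' = -8x_1 + 6x_2.
A = [[0,1],[-8,6]]; det(A-λI) = λ^2 - 6λ + 8.
Eigenvalues λ = 2, 4 with eigenvectors (1,2), (1,4).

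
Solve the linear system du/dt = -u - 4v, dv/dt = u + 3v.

Coefficient matrix A = [[-1, -4], [1, 3]].
Characteristic polynomial det(A - λI) = λ^2 - 2λ + 1 = 0.
Single eigenvalue λ = 1 with algebraic multiplicity 2.
Eigenvector v = (-2,1); generalized eigenvector w with (A-λI)w=v is (3,-1).
General solution: e^(t)[K_1·v + K_2·(t·v + w)].

u(t) = -2K_1e^(t) - 2K_2te^(t) + 3K_2e^(t), v(t) = K_1e^(t) + K_2te^(t) - K_2e^(t)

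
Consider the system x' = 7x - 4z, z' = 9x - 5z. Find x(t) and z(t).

Coefficient matrix A = [[7, -4], [9, -5]].
Characteristic polynomial det(A - λI) = λ^2 - 2λ + 1 = 0.
Single eigenvalue λ = 1 with algebraic multiplicity 2.
Eigenvector v = (2,3); generalized eigenvector w with (A-λI)w=v is (-1,-2).
General solution: e^(t)[c_1·v + c_2·(t·v + w)].

x(t) = 2c_1e^(t) + 2c_2te^(t) - c_2e^(t), z(t) = 3c_1e^(t) + 3c_2te^(t) - 2c_2e^(t)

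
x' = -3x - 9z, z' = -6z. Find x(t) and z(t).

Coefficient matrix A = [[-3, -9], [0, -6]].
Characteristic polynomial det(A - λI) = λ^2 + 9λ + 18 = 0.
Eigenvalues λ = -6, -3.
For λ=-6: (A-λI) row 1 is [3, -9], so an eigenvector is (3, 1).
For λ=-3: (A-λI) row 1 is [0, -9], so an eigenvector is (-1, 0).
General solution: C_1e^(-6t)(3,1) + C_2e^(-3t)(-1,0).

x(t) = 3C_1e^(-6t) - C_2e^(-3t), z(t) = C_1e^(-6t)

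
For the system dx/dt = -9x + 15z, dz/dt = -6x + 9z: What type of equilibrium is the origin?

A = [[-9,15],[-6,9]]; det(A-λI) = λ^2 + 9.
λ = 0 ± 3i: zero real part.

center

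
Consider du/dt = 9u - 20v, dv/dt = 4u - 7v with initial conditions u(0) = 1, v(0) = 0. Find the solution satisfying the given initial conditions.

Coefficient matrix A = [[9, -20], [4, -7]].
Characteristic polynomial det(A - λI) = λ^2 - 2λ + 17 = 0.
Eigenvalues λ = 1 ± 4i (complex conjugate pair).
For λ=1+4i: an eigenvector is (-1,0) - i(-2,-1) = (-1 + 2i, 0 + i).
A real fundamental pair from Re and Im of e^((1+4i)t)v: X_1 = e^(t)(cos(4t)·(-1,0) + sin(4t)·(-2,-1)), X_2 = e^(t)(sin(4t)·(-1,0) - cos(4t)·(-2,-1)).
General solution: K_1X_1 + K_2X_2.
Applying u(0)=1, v(0)=0 gives K_1=-1, K_2=0.

u(t) = 2e^(t)sin(4t) + e^(t)cos(4t), v(t) = e^(t)sin(4t)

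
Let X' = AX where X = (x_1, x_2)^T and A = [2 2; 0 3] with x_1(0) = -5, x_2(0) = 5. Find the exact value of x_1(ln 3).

135

A = [[2,2],[0,3]]; eigenvalues λ = 2, 3.
Eigenvectors: (1,0) for λ=2, (2,1) for λ=3.
From the initial condition, c_1 = -15, c_2 = 5.
x_1(ln 3) = (-15)(3^2)(1) + (5)(3^3)(2) = 135.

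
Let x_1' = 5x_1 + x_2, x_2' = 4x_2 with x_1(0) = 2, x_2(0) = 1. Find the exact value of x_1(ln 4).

A = [[5,1],[0,4]]; eigenvalues λ = 4, 5.
Eigenvectors: (1,-1) for λ=4, (1,0) for λ=5.
From the initial condition, c_1 = -1, c_2 = 3.
x_1(ln 4) = (-1)(4^4)(1) + (3)(4^5)(1) = 2816.

2816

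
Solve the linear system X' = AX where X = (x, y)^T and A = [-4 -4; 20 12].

x(t) = C_1e^(4t)sin(4t) - C_2e^(4t)cos(4t), y(t) = -2C_1e^(4t)sin(4t) - C_1e^(4t)cos(4t) - C_2e^(4t)sin(4t) + 2C_2e^(4t)cos(4t)

Coefficient matrix A = [[-4, -4], [20, 12]].
Characteristic polynomial det(A - λI) = λ^2 - 8λ + 32 = 0.
Eigenvalues λ = 4 ± 4i (complex conjugate pair).
For λ=4+4i: an eigenvector is (0,-1) - i(1,-2) = (0 - i, -1 + 2i).
A real fundamental pair from Re and Im of e^((4+4i)t)v: X_1 = e^(4t)(cos(4t)·(0,-1) + sin(4t)·(1,-2)), X_2 = e^(4t)(sin(4t)·(0,-1) - cos(4t)·(1,-2)).
General solution: C_1X_1 + C_2X_2.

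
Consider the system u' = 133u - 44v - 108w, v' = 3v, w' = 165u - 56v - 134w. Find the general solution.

Coefficient matrix A = [[133, -44, -108], [0, 3, 0], [165, -56, -134]].
det(A - λI) = 0 gives eigenvalues λ = -2, 3, 1.
For λ=-2: eigenvector (4,0,5).
For λ=3: eigenvector (2,1,2).
For λ=1: eigenvector (9,0,11).
General solution: K_1e^(-2t)(4,0,5) + K_2e^(3t)(2,1,2) + K_3e^(t)(9,0,11).

u(t) = 4K_1e^(-2t) + 2K_2e^(3t) + 9K_3e^(t), v(t) = K_2e^(3t), w(t) = 5K_1e^(-2t) + 2K_2e^(3t) + 11K_3e^(t)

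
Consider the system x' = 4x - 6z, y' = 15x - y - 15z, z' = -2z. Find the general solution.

Coefficient matrix A = [[4, 0, -6], [15, -1, -15], [0, 0, -2]].
det(A - λI) = 0 gives eigenvalues λ = 4, -1, -2.
For λ=4: eigenvector (1,3,0).
For λ=-1: eigenvector (0,1,0).
For λ=-2: eigenvector (1,0,1).
General solution: K_1e^(4t)(1,3,0) + K_2e^(-t)(0,1,0) + K_3e^(-2t)(1,0,1).

x(t) = K_1e^(4t) + K_3e^(-2t), y(t) = 3K_1e^(4t) + K_2e^(-t), z(t) = K_3e^(-2t)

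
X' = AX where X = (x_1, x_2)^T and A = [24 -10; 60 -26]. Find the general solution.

x_1(t) = c_1e^(-6t) + c_2e^(4t), x_2(t) = 3c_1e^(-6t) + 2c_2e^(4t)

Coefficient matrix A = [[24, -10], [60, -26]].
Characteristic polynomial det(A - λI) = λ^2 + 2λ - 24 = 0.
Eigenvalues λ = -6, 4.
For λ=-6: (A-λI) row 1 is [30, -10], so an eigenvector is (1, 3).
For λ=4: (A-λI) row 1 is [20, -10], so an eigenvector is (1, 2).
General solution: c_1e^(-6t)(1,3) + c_2e^(4t)(1,2).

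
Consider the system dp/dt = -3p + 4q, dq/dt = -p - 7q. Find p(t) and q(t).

Coefficient matrix A = [[-3, 4], [-1, -7]].
Characteristic polynomial det(A - λI) = λ^2 + 10λ + 25 = 0.
Single eigenvalue λ = -5 with algebraic multiplicity 2.
Eigenvector v = (-2,1); generalized eigenvector w with (A-λI)w=v is (-3,1).
General solution: e^(-5t)[K_1·v + K_2·(t·v + w)].

p(t) = -2K_1e^(-5t) - 2K_2te^(-5t) - 3K_2e^(-5t), q(t) = K_1e^(-5t) + K_2te^(-5t) + K_2e^(-5t)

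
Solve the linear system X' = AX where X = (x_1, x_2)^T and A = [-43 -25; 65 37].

x_1(t) = c_1e^(-3t)sin(5t) - 2c_1e^(-3t)cos(5t) - 2c_2e^(-3t)sin(5t) - c_2e^(-3t)cos(5t), x_2(t) = -2c_1e^(-3t)sin(5t) + 3c_1e^(-3t)cos(5t) + 3c_2e^(-3t)sin(5t) + 2c_2e^(-3t)cos(5t)

Coefficient matrix A = [[-43, -25], [65, 37]].
Characteristic polynomial det(A - λI) = λ^2 + 6λ + 34 = 0.
Eigenvalues λ = -3 ± 5i (complex conjugate pair).
For λ=-3+5i: an eigenvector is (-2,3) - i(1,-2) = (-2 - i, 3 + 2i).
A real fundamental pair from Re and Im of e^((-3+5i)t)v: X_1 = e^(-3t)(cos(5t)·(-2,3) + sin(5t)·(1,-2)), X_2 = e^(-3t)(sin(5t)·(-2,3) - cos(5t)·(1,-2)).
General solution: c_1X_1 + c_2X_2.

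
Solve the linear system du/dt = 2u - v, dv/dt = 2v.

u(t) = -c_1e^(2t) - c_2te^(2t) - 3c_2e^(2t), v(t) = c_2e^(2t)

Coefficient matrix A = [[2, -1], [0, 2]].
Characteristic polynomial det(A - λI) = λ^2 - 4λ + 4 = 0.
Single eigenvalue λ = 2 with algebraic multiplicity 2.
Eigenvector v = (-1,0); generalized eigenvector w with (A-λI)w=v is (-3,1).
General solution: e^(2t)[c_1·v + c_2·(t·v + w)].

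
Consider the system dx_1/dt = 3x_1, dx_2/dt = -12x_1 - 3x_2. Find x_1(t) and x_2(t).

x_1(t) = K_1e^(3t), x_2(t) = -2K_1e^(3t) + K_2e^(-3t)

Coefficient matrix A = [[3, 0], [-12, -3]].
Characteristic polynomial det(A - λI) = λ^2 - 9 = 0.
Eigenvalues λ = 3, -3.
For λ=3: (A-λI) row 2 is [-12, -6], so an eigenvector is (1, -2).
For λ=-3: (A-λI) row 1 is [6, 0], so an eigenvector is (0, 1).
General solution: K_1e^(3t)(1,-2) + K_2e^(-3t)(0,1).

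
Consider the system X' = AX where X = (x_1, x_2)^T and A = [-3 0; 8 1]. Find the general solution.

Coefficient matrix A = [[-3, 0], [8, 1]].
Characteristic polynomial det(A - λI) = λ^2 + 2λ - 3 = 0.
Eigenvalues λ = 1, -3.
For λ=1: (A-λI) row 1 is [-4, 0], so an eigenvector is (0, -1).
For λ=-3: (A-λI) row 2 is [8, 4], so an eigenvector is (1, -2).
General solution: c_1e^(t)(0,-1) + c_2e^(-3t)(1,-2).

x_1(t) = c_2e^(-3t), x_2(t) = -c_1e^(t) - 2c_2e^(-3t)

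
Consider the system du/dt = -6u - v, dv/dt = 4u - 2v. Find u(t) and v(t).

Coefficient matrix A = [[-6, -1], [4, -2]].
Characteristic polynomial det(A - λI) = λ^2 + 8λ + 16 = 0.
Single eigenvalue λ = -4 with algebraic multiplicity 2.
Eigenvector v = (-1,2); generalized eigenvector w with (A-λI)w=v is (-1,3).
General solution: e^(-4t)[K_1·v + K_2·(t·v + w)].

u(t) = -K_1e^(-4t) - K_2te^(-4t) - K_2e^(-4t), v(t) = 2K_1e^(-4t) + 2K_2te^(-4t) + 3K_2e^(-4t)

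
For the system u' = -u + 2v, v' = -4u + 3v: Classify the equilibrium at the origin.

unstable spiral

A = [[-1,2],[-4,3]]; det(A-λI) = λ^2 - 2λ + 5.
λ = 1 ± 2i: positive real part.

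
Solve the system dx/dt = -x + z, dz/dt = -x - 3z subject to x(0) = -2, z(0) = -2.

Coefficient matrix A = [[-1, 1], [-1, -3]].
Characteristic polynomial det(A - λI) = λ^2 + 4λ + 4 = 0.
Single eigenvalue λ = -2 with algebraic multiplicity 2.
Eigenvector v = (1,-1); generalized eigenvector w with (A-λI)w=v is (-2,3).
General solution: e^(-2t)[C_1·v + C_2·(t·v + w)].
Applying x(0)=-2, z(0)=-2 gives C_1=-10, C_2=-4.

x(t) = -4te^(-2t) - 2e^(-2t), z(t) = 4te^(-2t) - 2e^(-2t)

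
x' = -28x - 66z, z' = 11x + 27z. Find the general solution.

Coefficient matrix A = [[-28, -66], [11, 27]].
Characteristic polynomial det(A - λI) = λ^2 + λ - 30 = 0.
Eigenvalues λ = -6, 5.
For λ=-6: (A-λI) row 1 is [-22, -66], so an eigenvector is (-3, 1).
For λ=5: (A-λI) row 1 is [-33, -66], so an eigenvector is (-2, 1).
General solution: K_1e^(-6t)(-3,1) + K_2e^(5t)(-2,1).

x(t) = -3K_1e^(-6t) - 2K_2e^(5t), z(t) = K_1e^(-6t) + K_2e^(5t)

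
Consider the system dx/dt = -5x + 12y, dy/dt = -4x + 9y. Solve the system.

Coefficient matrix A = [[-5, 12], [-4, 9]].
Characteristic polynomial det(A - λI) = λ^2 - 4λ + 3 = 0.
Eigenvalues λ = 1, 3.
For λ=1: (A-λI) row 1 is [-6, 12], so an eigenvector is (-2, -1).
For λ=3: (A-λI) row 1 is [-8, 12], so an eigenvector is (3, 2).
General solution: C_1e^(t)(-2,-1) + C_2e^(3t)(3,2).

x(t) = -2C_1e^(t) + 3C_2e^(3t), y(t) = -C_1e^(t) + 2C_2e^(3t)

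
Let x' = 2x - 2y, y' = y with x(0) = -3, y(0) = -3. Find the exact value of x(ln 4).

24

A = [[2,-2],[0,1]]; eigenvalues λ = 1, 2.
Eigenvectors: (-2,-1) for λ=1, (-1,0) for λ=2.
From the initial condition, c_1 = 3, c_2 = -3.
x(ln 4) = (3)(4^1)(-2) + (-3)(4^2)(-1) = 24.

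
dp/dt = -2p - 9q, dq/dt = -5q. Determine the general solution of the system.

p(t) = 3K_1e^(-5t) - K_2e^(-2t), q(t) = K_1e^(-5t)

Coefficient matrix A = [[-2, -9], [0, -5]].
Characteristic polynomial det(A - λI) = λ^2 + 7λ + 10 = 0.
Eigenvalues λ = -5, -2.
For λ=-5: (A-λI) row 1 is [3, -9], so an eigenvector is (3, 1).
For λ=-2: (A-λI) row 1 is [0, -9], so an eigenvector is (-1, 0).
General solution: K_1e^(-5t)(3,1) + K_2e^(-2t)(-1,0).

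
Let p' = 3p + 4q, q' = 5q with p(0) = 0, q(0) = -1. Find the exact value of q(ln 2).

A = [[3,4],[0,5]]; eigenvalues λ = 3, 5.
Eigenvectors: (1,0) for λ=3, (2,1) for λ=5.
From the initial condition, c_1 = 2, c_2 = -1.
q(ln 2) = (2)(2^3)(0) + (-1)(2^5)(1) = -32.

-32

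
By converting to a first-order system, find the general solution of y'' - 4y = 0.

y(t) = K_1e^(-2t) + K_2e^(2t)

Let x_1 = y, x_2 = y'. Then x_1' = x_2 and x_2' = 4x_1.
A = [[0,1],[4,0]]; det(A-λI) = λ^2 - 4.
Eigenvalues λ = -2, 2 with eigenvectors (1,-2), (1,2).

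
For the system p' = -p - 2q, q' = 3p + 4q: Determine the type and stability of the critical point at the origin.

A = [[-1,-2],[3,4]]; det(A-λI) = λ^2 - 3λ + 2.
λ = 1, 2: both positive.

unstable node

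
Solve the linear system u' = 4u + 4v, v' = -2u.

u(t) = C_1e^(2t)sin(2t) - C_1e^(2t)cos(2t) - C_2e^(2t)sin(2t) - C_2e^(2t)cos(2t), v(t) = C_1e^(2t)cos(2t) + C_2e^(2t)sin(2t)

Coefficient matrix A = [[4, 4], [-2, 0]].
Characteristic polynomial det(A - λI) = λ^2 - 4λ + 8 = 0.
Eigenvalues λ = 2 ± 2i (complex conjugate pair).
For λ=2+2i: an eigenvector is (-1,1) - i(1,0) = (-1 - i, 1).
A real fundamental pair from Re and Im of e^((2+2i)t)v: X_1 = e^(2t)(cos(2t)·(-1,1) + sin(2t)·(1,0)), X_2 = e^(2t)(sin(2t)·(-1,1) - cos(2t)·(1,0)).
General solution: C_1X_1 + C_2X_2.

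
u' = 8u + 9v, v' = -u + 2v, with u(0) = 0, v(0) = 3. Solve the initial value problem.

u(t) = 27te^(5t), v(t) = -9te^(5t) + 3e^(5t)

Coefficient matrix A = [[8, 9], [-1, 2]].
Characteristic polynomial det(A - λI) = λ^2 - 10λ + 25 = 0.
Single eigenvalue λ = 5 with algebraic multiplicity 2.
Eigenvector v = (3,-1); generalized eigenvector w with (A-λI)w=v is (1,0).
General solution: e^(5t)[C_1·v + C_2·(t·v + w)].
Applying u(0)=0, v(0)=3 gives C_1=-3, C_2=9.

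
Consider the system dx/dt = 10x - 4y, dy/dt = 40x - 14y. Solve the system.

x(t) = -K_1e^(-2t)sin(4t) + K_2e^(-2t)cos(4t), y(t) = -3K_1e^(-2t)sin(4t) + K_1e^(-2t)cos(4t) + K_2e^(-2t)sin(4t) + 3K_2e^(-2t)cos(4t)

Coefficient matrix A = [[10, -4], [40, -14]].
Characteristic polynomial det(A - λI) = λ^2 + 4λ + 20 = 0.
Eigenvalues λ = -2 ± 4i (complex conjugate pair).
For λ=-2+4i: an eigenvector is (0,1) - i(-1,-3) = (0 + i, 1 + 3i).
A real fundamental pair from Re and Im of e^((-2+4i)t)v: X_1 = e^(-2t)(cos(4t)·(0,1) + sin(4t)·(-1,-3)), X_2 = e^(-2t)(sin(4t)·(0,1) - cos(4t)·(-1,-3)).
General solution: K_1X_1 + K_2X_2.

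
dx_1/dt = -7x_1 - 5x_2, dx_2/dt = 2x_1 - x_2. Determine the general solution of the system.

Coefficient matrix A = [[-7, -5], [2, -1]].
Characteristic polynomial det(A - λI) = λ^2 + 8λ + 17 = 0.
Eigenvalues λ = -4 ± i (complex conjugate pair).
For λ=-4+i: an eigenvector is (1,-1) - i(2,-1) = (1 - 2i, -1 + i).
A real fundamental pair from Re and Im of e^((-4+i)t)v: X_1 = e^(-4t)(cos(t)·(1,-1) + sin(t)·(2,-1)), X_2 = e^(-4t)(sin(t)·(1,-1) - cos(t)·(2,-1)).
General solution: K_1X_1 + K_2X_2.

x_1(t) = 2K_1e^(-4t)sin(t) + K_1e^(-4t)cos(t) + K_2e^(-4t)sin(t) - 2K_2e^(-4t)cos(t), x_2(t) = -K_1e^(-4t)sin(t) - K_1e^(-4t)cos(t) - K_2e^(-4t)sin(t) + K_2e^(-4t)cos(t)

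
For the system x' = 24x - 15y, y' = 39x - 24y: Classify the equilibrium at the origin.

center

A = [[24,-15],[39,-24]]; det(A-λI) = λ^2 + 9.
λ = 0 ± 3i: zero real part.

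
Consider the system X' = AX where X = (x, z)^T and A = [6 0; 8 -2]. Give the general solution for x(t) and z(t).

Coefficient matrix A = [[6, 0], [8, -2]].
Characteristic polynomial det(A - λI) = λ^2 - 4λ - 12 = 0.
Eigenvalues λ = 6, -2.
For λ=6: (A-λI) row 2 is [8, -8], so an eigenvector is (1, 1).
For λ=-2: (A-λI) row 1 is [8, 0], so an eigenvector is (0, -1).
General solution: K_1e^(6t)(1,1) + K_2e^(-2t)(0,-1).

x(t) = K_1e^(6t), z(t) = K_1e^(6t) - K_2e^(-2t)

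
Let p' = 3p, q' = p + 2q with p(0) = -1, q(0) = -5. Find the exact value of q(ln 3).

A = [[3,0],[1,2]]; eigenvalues λ = 3, 2.
Eigenvectors: (-1,-1) for λ=3, (0,1) for λ=2.
From the initial condition, c_1 = 1, c_2 = -4.
q(ln 3) = (1)(3^3)(-1) + (-4)(3^2)(1) = -63.

-63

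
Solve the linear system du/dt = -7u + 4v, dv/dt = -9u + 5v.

u(t) = 2K_1e^(-t) + 2K_2te^(-t) + K_2e^(-t), v(t) = 3K_1e^(-t) + 3K_2te^(-t) + 2K_2e^(-t)

Coefficient matrix A = [[-7, 4], [-9, 5]].
Characteristic polynomial det(A - λI) = λ^2 + 2λ + 1 = 0.
Single eigenvalue λ = -1 with algebraic multiplicity 2.
Eigenvector v = (2,3); generalized eigenvector w with (A-λI)w=v is (1,2).
General solution: e^(-t)[K_1·v + K_2·(t·v + w)].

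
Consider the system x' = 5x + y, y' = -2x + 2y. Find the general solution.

Coefficient matrix A = [[5, 1], [-2, 2]].
Characteristic polynomial det(A - λI) = λ^2 - 7λ + 12 = 0.
Eigenvalues λ = 3, 4.
For λ=3: (A-λI) row 1 is [2, 1], so an eigenvector is (1, -2).
For λ=4: (A-λI) row 1 is [1, 1], so an eigenvector is (-1, 1).
General solution: C_1e^(3t)(1,-2) + C_2e^(4t)(-1,1).

x(t) = C_1e^(3t) - C_2e^(4t), y(t) = -2C_1e^(3t) + C_2e^(4t)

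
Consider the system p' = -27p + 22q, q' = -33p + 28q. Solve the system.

p(t) = -2C_1e^(6t) + C_2e^(-5t), q(t) = -3C_1e^(6t) + C_2e^(-5t)

Coefficient matrix A = [[-27, 22], [-33, 28]].
Characteristic polynomial det(A - λI) = λ^2 - λ - 30 = 0.
Eigenvalues λ = 6, -5.
For λ=6: (A-λI) row 1 is [-33, 22], so an eigenvector is (-2, -3).
For λ=-5: (A-λI) row 1 is [-22, 22], so an eigenvector is (1, 1).
General solution: C_1e^(6t)(-2,-3) + C_2e^(-5t)(1,1).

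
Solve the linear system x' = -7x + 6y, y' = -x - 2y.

x(t) = -2c_1e^(-4t) + 3c_2e^(-5t), y(t) = -c_1e^(-4t) + c_2e^(-5t)

Coefficient matrix A = [[-7, 6], [-1, -2]].
Characteristic polynomial det(A - λI) = λ^2 + 9λ + 20 = 0.
Eigenvalues λ = -4, -5.
For λ=-4: (A-λI) row 1 is [-3, 6], so an eigenvector is (-2, -1).
For λ=-5: (A-λI) row 1 is [-2, 6], so an eigenvector is (3, 1).
General solution: c_1e^(-4t)(-2,-1) + c_2e^(-5t)(3,1).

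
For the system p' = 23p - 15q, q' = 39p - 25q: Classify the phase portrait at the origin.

stable spiral

A = [[23,-15],[39,-25]]; det(A-λI) = λ^2 + 2λ + 10.
λ = -1 ± 3i: negative real part.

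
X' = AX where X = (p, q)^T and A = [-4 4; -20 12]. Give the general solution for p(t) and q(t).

Coefficient matrix A = [[-4, 4], [-20, 12]].
Characteristic polynomial det(A - λI) = λ^2 - 8λ + 32 = 0.
Eigenvalues λ = 4 ± 4i (complex conjugate pair).
For λ=4+4i: an eigenvector is (0,-1) - i(-1,-2) = (0 + i, -1 + 2i).
A real fundamental pair from Re and Im of e^((4+4i)t)v: X_1 = e^(4t)(cos(4t)·(0,-1) + sin(4t)·(-1,-2)), X_2 = e^(4t)(sin(4t)·(0,-1) - cos(4t)·(-1,-2)).
General solution: c_1X_1 + c_2X_2.

p(t) = -c_1e^(4t)sin(4t) + c_2e^(4t)cos(4t), q(t) = -2c_1e^(4t)sin(4t) - c_1e^(4t)cos(4t) - c_2e^(4t)sin(4t) + 2c_2e^(4t)cos(4t)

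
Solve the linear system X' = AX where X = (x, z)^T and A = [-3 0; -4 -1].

Coefficient matrix A = [[-3, 0], [-4, -1]].
Characteristic polynomial det(A - λI) = λ^2 + 4λ + 3 = 0.
Eigenvalues λ = -3, -1.
For λ=-3: (A-λI) row 2 is [-4, 2], so an eigenvector is (1, 2).
For λ=-1: (A-λI) row 1 is [-2, 0], so an eigenvector is (0, -1).
General solution: C_1e^(-3t)(1,2) + C_2e^(-t)(0,-1).

x(t) = C_1e^(-3t), z(t) = 2C_1e^(-3t) - C_2e^(-t)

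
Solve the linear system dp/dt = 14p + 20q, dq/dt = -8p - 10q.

p(t) = c_1e^(2t)sin(4t) + 2c_1e^(2t)cos(4t) + 2c_2e^(2t)sin(4t) - c_2e^(2t)cos(4t), q(t) = -c_1e^(2t)sin(4t) - c_1e^(2t)cos(4t) - c_2e^(2t)sin(4t) + c_2e^(2t)cos(4t)

Coefficient matrix A = [[14, 20], [-8, -10]].
Characteristic polynomial det(A - λI) = λ^2 - 4λ + 20 = 0.
Eigenvalues λ = 2 ± 4i (complex conjugate pair).
For λ=2+4i: an eigenvector is (2,-1) - i(1,-1) = (2 - i, -1 + i).
A real fundamental pair from Re and Im of e^((2+4i)t)v: X_1 = e^(2t)(cos(4t)·(2,-1) + sin(4t)·(1,-1)), X_2 = e^(2t)(sin(4t)·(2,-1) - cos(4t)·(1,-1)).
General solution: c_1X_1 + c_2X_2.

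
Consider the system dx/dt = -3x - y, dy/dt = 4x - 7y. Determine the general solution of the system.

Coefficient matrix A = [[-3, -1], [4, -7]].
Characteristic polynomial det(A - λI) = λ^2 + 10λ + 25 = 0.
Single eigenvalue λ = -5 with algebraic multiplicity 2.
Eigenvector v = (-1,-2); generalized eigenvector w with (A-λI)w=v is (0,1).
General solution: e^(-5t)[c_1·v + c_2·(t·v + w)].

x(t) = -c_1e^(-5t) - c_2te^(-5t), y(t) = -2c_1e^(-5t) - 2c_2te^(-5t) + c_2e^(-5t)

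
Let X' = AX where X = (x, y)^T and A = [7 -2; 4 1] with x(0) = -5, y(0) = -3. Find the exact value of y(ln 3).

A = [[7,-2],[4,1]]; eigenvalues λ = 3, 5.
Eigenvectors: (1,2) for λ=3, (1,1) for λ=5.
From the initial condition, c_1 = 2, c_2 = -7.
y(ln 3) = (2)(3^3)(2) + (-7)(3^5)(1) = -1593.

-1593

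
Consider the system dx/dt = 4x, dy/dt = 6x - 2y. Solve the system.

x(t) = -C_2e^(4t), y(t) = C_1e^(-2t) - C_2e^(4t)

Coefficient matrix A = [[4, 0], [6, -2]].
Characteristic polynomial det(A - λI) = λ^2 - 2λ - 8 = 0.
Eigenvalues λ = -2, 4.
For λ=-2: (A-λI) row 1 is [6, 0], so an eigenvector is (0, 1).
For λ=4: (A-λI) row 2 is [6, -6], so an eigenvector is (-1, -1).
General solution: C_1e^(-2t)(0,1) + C_2e^(4t)(-1,-1).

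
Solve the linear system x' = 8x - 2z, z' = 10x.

x(t) = -c_1e^(4t)cos(2t) - c_2e^(4t)sin(2t), z(t) = -c_1e^(4t)sin(2t) - 2c_1e^(4t)cos(2t) - 2c_2e^(4t)sin(2t) + c_2e^(4t)cos(2t)

Coefficient matrix A = [[8, -2], [10, 0]].
Characteristic polynomial det(A - λI) = λ^2 - 8λ + 20 = 0.
Eigenvalues λ = 4 ± 2i (complex conjugate pair).
For λ=4+2i: an eigenvector is (-1,-2) - i(0,-1) = (-1, -2 + i).
A real fundamental pair from Re and Im of e^((4+2i)t)v: X_1 = e^(4t)(cos(2t)·(-1,-2) + sin(2t)·(0,-1)), X_2 = e^(4t)(sin(2t)·(-1,-2) - cos(2t)·(0,-1)).
General solution: c_1X_1 + c_2X_2.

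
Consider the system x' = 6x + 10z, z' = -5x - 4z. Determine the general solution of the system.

Coefficient matrix A = [[6, 10], [-5, -4]].
Characteristic polynomial det(A - λI) = λ^2 - 2λ + 26 = 0.
Eigenvalues λ = 1 ± 5i (complex conjugate pair).
For λ=1+5i: an eigenvector is (-1,0) - i(-1,1) = (-1 + i, 0 - i).
A real fundamental pair from Re and Im of e^((1+5i)t)v: X_1 = e^(t)(cos(5t)·(-1,0) + sin(5t)·(-1,1)), X_2 = e^(t)(sin(5t)·(-1,0) - cos(5t)·(-1,1)).
General solution: c_1X_1 + c_2X_2.

x(t) = -c_1e^(t)sin(5t) - c_1e^(t)cos(5t) - c_2e^(t)sin(5t) + c_2e^(t)cos(5t), z(t) = c_1e^(t)sin(5t) - c_2e^(t)cos(5t)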